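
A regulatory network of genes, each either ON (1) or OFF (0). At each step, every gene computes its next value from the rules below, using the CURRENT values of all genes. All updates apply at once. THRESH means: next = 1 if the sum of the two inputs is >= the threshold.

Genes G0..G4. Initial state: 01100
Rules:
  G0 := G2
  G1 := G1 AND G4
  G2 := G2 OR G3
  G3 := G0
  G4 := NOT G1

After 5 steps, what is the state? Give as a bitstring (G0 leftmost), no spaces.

Step 1: G0=G2=1 G1=G1&G4=1&0=0 G2=G2|G3=1|0=1 G3=G0=0 G4=NOT G1=NOT 1=0 -> 10100
Step 2: G0=G2=1 G1=G1&G4=0&0=0 G2=G2|G3=1|0=1 G3=G0=1 G4=NOT G1=NOT 0=1 -> 10111
Step 3: G0=G2=1 G1=G1&G4=0&1=0 G2=G2|G3=1|1=1 G3=G0=1 G4=NOT G1=NOT 0=1 -> 10111
Step 4: G0=G2=1 G1=G1&G4=0&1=0 G2=G2|G3=1|1=1 G3=G0=1 G4=NOT G1=NOT 0=1 -> 10111
Step 5: G0=G2=1 G1=G1&G4=0&1=0 G2=G2|G3=1|1=1 G3=G0=1 G4=NOT G1=NOT 0=1 -> 10111

10111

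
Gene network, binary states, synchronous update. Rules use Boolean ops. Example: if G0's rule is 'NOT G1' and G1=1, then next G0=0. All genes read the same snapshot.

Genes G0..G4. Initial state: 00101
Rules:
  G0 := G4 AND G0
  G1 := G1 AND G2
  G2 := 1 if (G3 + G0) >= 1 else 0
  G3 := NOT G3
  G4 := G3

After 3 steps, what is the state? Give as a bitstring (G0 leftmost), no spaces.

Step 1: G0=G4&G0=1&0=0 G1=G1&G2=0&1=0 G2=(0+0>=1)=0 G3=NOT G3=NOT 0=1 G4=G3=0 -> 00010
Step 2: G0=G4&G0=0&0=0 G1=G1&G2=0&0=0 G2=(1+0>=1)=1 G3=NOT G3=NOT 1=0 G4=G3=1 -> 00101
Step 3: G0=G4&G0=1&0=0 G1=G1&G2=0&1=0 G2=(0+0>=1)=0 G3=NOT G3=NOT 0=1 G4=G3=0 -> 00010

00010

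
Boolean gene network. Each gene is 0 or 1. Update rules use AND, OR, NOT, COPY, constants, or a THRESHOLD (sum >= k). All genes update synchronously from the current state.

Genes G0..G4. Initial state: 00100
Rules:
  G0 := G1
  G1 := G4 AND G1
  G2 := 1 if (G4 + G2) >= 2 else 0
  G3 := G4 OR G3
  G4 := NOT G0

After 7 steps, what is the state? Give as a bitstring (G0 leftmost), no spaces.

Step 1: G0=G1=0 G1=G4&G1=0&0=0 G2=(0+1>=2)=0 G3=G4|G3=0|0=0 G4=NOT G0=NOT 0=1 -> 00001
Step 2: G0=G1=0 G1=G4&G1=1&0=0 G2=(1+0>=2)=0 G3=G4|G3=1|0=1 G4=NOT G0=NOT 0=1 -> 00011
Step 3: G0=G1=0 G1=G4&G1=1&0=0 G2=(1+0>=2)=0 G3=G4|G3=1|1=1 G4=NOT G0=NOT 0=1 -> 00011
Step 4: G0=G1=0 G1=G4&G1=1&0=0 G2=(1+0>=2)=0 G3=G4|G3=1|1=1 G4=NOT G0=NOT 0=1 -> 00011
Step 5: G0=G1=0 G1=G4&G1=1&0=0 G2=(1+0>=2)=0 G3=G4|G3=1|1=1 G4=NOT G0=NOT 0=1 -> 00011
Step 6: G0=G1=0 G1=G4&G1=1&0=0 G2=(1+0>=2)=0 G3=G4|G3=1|1=1 G4=NOT G0=NOT 0=1 -> 00011
Step 7: G0=G1=0 G1=G4&G1=1&0=0 G2=(1+0>=2)=0 G3=G4|G3=1|1=1 G4=NOT G0=NOT 0=1 -> 00011

00011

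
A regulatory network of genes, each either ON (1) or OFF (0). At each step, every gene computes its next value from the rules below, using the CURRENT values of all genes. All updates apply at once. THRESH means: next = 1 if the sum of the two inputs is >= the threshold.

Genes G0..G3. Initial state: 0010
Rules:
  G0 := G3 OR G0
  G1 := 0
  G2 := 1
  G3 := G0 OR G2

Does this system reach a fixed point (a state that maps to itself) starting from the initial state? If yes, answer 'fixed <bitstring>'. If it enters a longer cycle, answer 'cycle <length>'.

Answer: fixed 1011

Derivation:
Step 0: 0010
Step 1: G0=G3|G0=0|0=0 G1=0(const) G2=1(const) G3=G0|G2=0|1=1 -> 0011
Step 2: G0=G3|G0=1|0=1 G1=0(const) G2=1(const) G3=G0|G2=0|1=1 -> 1011
Step 3: G0=G3|G0=1|1=1 G1=0(const) G2=1(const) G3=G0|G2=1|1=1 -> 1011
Fixed point reached at step 2: 1011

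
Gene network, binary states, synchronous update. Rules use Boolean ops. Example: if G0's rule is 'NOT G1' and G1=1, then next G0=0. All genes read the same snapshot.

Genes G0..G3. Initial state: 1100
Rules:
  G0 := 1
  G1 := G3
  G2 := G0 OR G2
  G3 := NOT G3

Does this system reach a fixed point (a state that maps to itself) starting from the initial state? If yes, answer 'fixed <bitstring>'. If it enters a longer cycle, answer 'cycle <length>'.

Answer: cycle 2

Derivation:
Step 0: 1100
Step 1: G0=1(const) G1=G3=0 G2=G0|G2=1|0=1 G3=NOT G3=NOT 0=1 -> 1011
Step 2: G0=1(const) G1=G3=1 G2=G0|G2=1|1=1 G3=NOT G3=NOT 1=0 -> 1110
Step 3: G0=1(const) G1=G3=0 G2=G0|G2=1|1=1 G3=NOT G3=NOT 0=1 -> 1011
Cycle of length 2 starting at step 1 -> no fixed point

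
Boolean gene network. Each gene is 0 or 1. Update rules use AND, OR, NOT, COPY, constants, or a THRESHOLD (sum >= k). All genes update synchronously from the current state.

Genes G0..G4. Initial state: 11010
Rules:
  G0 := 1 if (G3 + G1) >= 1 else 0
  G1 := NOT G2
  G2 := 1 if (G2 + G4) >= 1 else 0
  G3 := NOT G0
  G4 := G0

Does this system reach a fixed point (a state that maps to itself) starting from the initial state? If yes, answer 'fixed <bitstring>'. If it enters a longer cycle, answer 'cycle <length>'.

Answer: cycle 4

Derivation:
Step 0: 11010
Step 1: G0=(1+1>=1)=1 G1=NOT G2=NOT 0=1 G2=(0+0>=1)=0 G3=NOT G0=NOT 1=0 G4=G0=1 -> 11001
Step 2: G0=(0+1>=1)=1 G1=NOT G2=NOT 0=1 G2=(0+1>=1)=1 G3=NOT G0=NOT 1=0 G4=G0=1 -> 11101
Step 3: G0=(0+1>=1)=1 G1=NOT G2=NOT 1=0 G2=(1+1>=1)=1 G3=NOT G0=NOT 1=0 G4=G0=1 -> 10101
Step 4: G0=(0+0>=1)=0 G1=NOT G2=NOT 1=0 G2=(1+1>=1)=1 G3=NOT G0=NOT 1=0 G4=G0=1 -> 00101
Step 5: G0=(0+0>=1)=0 G1=NOT G2=NOT 1=0 G2=(1+1>=1)=1 G3=NOT G0=NOT 0=1 G4=G0=0 -> 00110
Step 6: G0=(1+0>=1)=1 G1=NOT G2=NOT 1=0 G2=(1+0>=1)=1 G3=NOT G0=NOT 0=1 G4=G0=0 -> 10110
Step 7: G0=(1+0>=1)=1 G1=NOT G2=NOT 1=0 G2=(1+0>=1)=1 G3=NOT G0=NOT 1=0 G4=G0=1 -> 10101
Cycle of length 4 starting at step 3 -> no fixed point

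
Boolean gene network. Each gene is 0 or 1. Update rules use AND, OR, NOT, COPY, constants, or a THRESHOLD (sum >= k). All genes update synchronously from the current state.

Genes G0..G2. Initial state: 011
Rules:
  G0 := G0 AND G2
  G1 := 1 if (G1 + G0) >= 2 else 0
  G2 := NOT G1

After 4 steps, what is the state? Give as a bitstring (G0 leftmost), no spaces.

Step 1: G0=G0&G2=0&1=0 G1=(1+0>=2)=0 G2=NOT G1=NOT 1=0 -> 000
Step 2: G0=G0&G2=0&0=0 G1=(0+0>=2)=0 G2=NOT G1=NOT 0=1 -> 001
Step 3: G0=G0&G2=0&1=0 G1=(0+0>=2)=0 G2=NOT G1=NOT 0=1 -> 001
Step 4: G0=G0&G2=0&1=0 G1=(0+0>=2)=0 G2=NOT G1=NOT 0=1 -> 001

001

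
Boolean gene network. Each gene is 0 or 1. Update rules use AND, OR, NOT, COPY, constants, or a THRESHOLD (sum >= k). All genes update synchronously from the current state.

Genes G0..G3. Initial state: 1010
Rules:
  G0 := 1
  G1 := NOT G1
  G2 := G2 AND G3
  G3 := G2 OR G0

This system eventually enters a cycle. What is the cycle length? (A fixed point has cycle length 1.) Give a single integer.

Answer: 2

Derivation:
Step 0: 1010
Step 1: G0=1(const) G1=NOT G1=NOT 0=1 G2=G2&G3=1&0=0 G3=G2|G0=1|1=1 -> 1101
Step 2: G0=1(const) G1=NOT G1=NOT 1=0 G2=G2&G3=0&1=0 G3=G2|G0=0|1=1 -> 1001
Step 3: G0=1(const) G1=NOT G1=NOT 0=1 G2=G2&G3=0&1=0 G3=G2|G0=0|1=1 -> 1101
State from step 3 equals state from step 1 -> cycle length 2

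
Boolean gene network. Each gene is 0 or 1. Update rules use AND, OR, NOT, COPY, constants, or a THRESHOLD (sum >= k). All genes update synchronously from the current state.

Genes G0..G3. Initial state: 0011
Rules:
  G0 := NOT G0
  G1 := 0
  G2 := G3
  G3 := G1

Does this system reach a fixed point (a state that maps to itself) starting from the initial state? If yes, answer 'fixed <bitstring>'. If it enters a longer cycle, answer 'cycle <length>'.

Step 0: 0011
Step 1: G0=NOT G0=NOT 0=1 G1=0(const) G2=G3=1 G3=G1=0 -> 1010
Step 2: G0=NOT G0=NOT 1=0 G1=0(const) G2=G3=0 G3=G1=0 -> 0000
Step 3: G0=NOT G0=NOT 0=1 G1=0(const) G2=G3=0 G3=G1=0 -> 1000
Step 4: G0=NOT G0=NOT 1=0 G1=0(const) G2=G3=0 G3=G1=0 -> 0000
Cycle of length 2 starting at step 2 -> no fixed point

Answer: cycle 2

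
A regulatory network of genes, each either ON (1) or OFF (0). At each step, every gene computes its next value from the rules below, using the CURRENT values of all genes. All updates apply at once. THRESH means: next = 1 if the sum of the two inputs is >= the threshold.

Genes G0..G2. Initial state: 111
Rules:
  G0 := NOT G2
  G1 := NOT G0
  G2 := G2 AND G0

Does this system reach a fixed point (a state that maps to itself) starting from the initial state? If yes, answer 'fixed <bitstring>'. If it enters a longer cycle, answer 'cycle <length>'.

Step 0: 111
Step 1: G0=NOT G2=NOT 1=0 G1=NOT G0=NOT 1=0 G2=G2&G0=1&1=1 -> 001
Step 2: G0=NOT G2=NOT 1=0 G1=NOT G0=NOT 0=1 G2=G2&G0=1&0=0 -> 010
Step 3: G0=NOT G2=NOT 0=1 G1=NOT G0=NOT 0=1 G2=G2&G0=0&0=0 -> 110
Step 4: G0=NOT G2=NOT 0=1 G1=NOT G0=NOT 1=0 G2=G2&G0=0&1=0 -> 100
Step 5: G0=NOT G2=NOT 0=1 G1=NOT G0=NOT 1=0 G2=G2&G0=0&1=0 -> 100
Fixed point reached at step 4: 100

Answer: fixed 100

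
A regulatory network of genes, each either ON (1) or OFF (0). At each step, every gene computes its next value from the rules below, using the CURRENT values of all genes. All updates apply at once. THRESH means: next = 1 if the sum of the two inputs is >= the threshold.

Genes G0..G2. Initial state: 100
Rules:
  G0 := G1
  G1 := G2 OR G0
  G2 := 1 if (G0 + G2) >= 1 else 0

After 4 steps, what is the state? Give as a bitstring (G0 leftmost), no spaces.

Step 1: G0=G1=0 G1=G2|G0=0|1=1 G2=(1+0>=1)=1 -> 011
Step 2: G0=G1=1 G1=G2|G0=1|0=1 G2=(0+1>=1)=1 -> 111
Step 3: G0=G1=1 G1=G2|G0=1|1=1 G2=(1+1>=1)=1 -> 111
Step 4: G0=G1=1 G1=G2|G0=1|1=1 G2=(1+1>=1)=1 -> 111

111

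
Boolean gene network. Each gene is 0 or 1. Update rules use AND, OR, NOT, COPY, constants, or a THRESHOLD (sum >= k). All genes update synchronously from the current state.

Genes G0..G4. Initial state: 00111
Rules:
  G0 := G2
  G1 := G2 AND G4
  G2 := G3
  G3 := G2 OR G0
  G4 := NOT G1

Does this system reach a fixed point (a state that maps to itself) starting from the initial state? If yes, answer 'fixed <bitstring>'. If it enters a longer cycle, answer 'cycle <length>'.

Step 0: 00111
Step 1: G0=G2=1 G1=G2&G4=1&1=1 G2=G3=1 G3=G2|G0=1|0=1 G4=NOT G1=NOT 0=1 -> 11111
Step 2: G0=G2=1 G1=G2&G4=1&1=1 G2=G3=1 G3=G2|G0=1|1=1 G4=NOT G1=NOT 1=0 -> 11110
Step 3: G0=G2=1 G1=G2&G4=1&0=0 G2=G3=1 G3=G2|G0=1|1=1 G4=NOT G1=NOT 1=0 -> 10110
Step 4: G0=G2=1 G1=G2&G4=1&0=0 G2=G3=1 G3=G2|G0=1|1=1 G4=NOT G1=NOT 0=1 -> 10111
Step 5: G0=G2=1 G1=G2&G4=1&1=1 G2=G3=1 G3=G2|G0=1|1=1 G4=NOT G1=NOT 0=1 -> 11111
Cycle of length 4 starting at step 1 -> no fixed point

Answer: cycle 4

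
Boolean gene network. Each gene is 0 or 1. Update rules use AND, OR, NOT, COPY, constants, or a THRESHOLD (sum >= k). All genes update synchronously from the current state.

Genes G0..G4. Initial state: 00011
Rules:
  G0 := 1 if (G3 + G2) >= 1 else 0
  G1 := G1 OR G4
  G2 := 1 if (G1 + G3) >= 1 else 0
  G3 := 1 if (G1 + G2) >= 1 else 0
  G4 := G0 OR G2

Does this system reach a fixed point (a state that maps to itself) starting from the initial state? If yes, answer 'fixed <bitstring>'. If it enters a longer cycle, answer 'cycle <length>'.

Step 0: 00011
Step 1: G0=(1+0>=1)=1 G1=G1|G4=0|1=1 G2=(0+1>=1)=1 G3=(0+0>=1)=0 G4=G0|G2=0|0=0 -> 11100
Step 2: G0=(0+1>=1)=1 G1=G1|G4=1|0=1 G2=(1+0>=1)=1 G3=(1+1>=1)=1 G4=G0|G2=1|1=1 -> 11111
Step 3: G0=(1+1>=1)=1 G1=G1|G4=1|1=1 G2=(1+1>=1)=1 G3=(1+1>=1)=1 G4=G0|G2=1|1=1 -> 11111
Fixed point reached at step 2: 11111

Answer: fixed 11111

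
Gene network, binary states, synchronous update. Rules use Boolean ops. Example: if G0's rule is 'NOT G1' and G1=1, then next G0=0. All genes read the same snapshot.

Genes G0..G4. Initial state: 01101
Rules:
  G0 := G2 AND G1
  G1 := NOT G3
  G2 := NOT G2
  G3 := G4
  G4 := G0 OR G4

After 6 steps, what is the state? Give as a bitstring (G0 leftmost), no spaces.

Step 1: G0=G2&G1=1&1=1 G1=NOT G3=NOT 0=1 G2=NOT G2=NOT 1=0 G3=G4=1 G4=G0|G4=0|1=1 -> 11011
Step 2: G0=G2&G1=0&1=0 G1=NOT G3=NOT 1=0 G2=NOT G2=NOT 0=1 G3=G4=1 G4=G0|G4=1|1=1 -> 00111
Step 3: G0=G2&G1=1&0=0 G1=NOT G3=NOT 1=0 G2=NOT G2=NOT 1=0 G3=G4=1 G4=G0|G4=0|1=1 -> 00011
Step 4: G0=G2&G1=0&0=0 G1=NOT G3=NOT 1=0 G2=NOT G2=NOT 0=1 G3=G4=1 G4=G0|G4=0|1=1 -> 00111
Step 5: G0=G2&G1=1&0=0 G1=NOT G3=NOT 1=0 G2=NOT G2=NOT 1=0 G3=G4=1 G4=G0|G4=0|1=1 -> 00011
Step 6: G0=G2&G1=0&0=0 G1=NOT G3=NOT 1=0 G2=NOT G2=NOT 0=1 G3=G4=1 G4=G0|G4=0|1=1 -> 00111

00111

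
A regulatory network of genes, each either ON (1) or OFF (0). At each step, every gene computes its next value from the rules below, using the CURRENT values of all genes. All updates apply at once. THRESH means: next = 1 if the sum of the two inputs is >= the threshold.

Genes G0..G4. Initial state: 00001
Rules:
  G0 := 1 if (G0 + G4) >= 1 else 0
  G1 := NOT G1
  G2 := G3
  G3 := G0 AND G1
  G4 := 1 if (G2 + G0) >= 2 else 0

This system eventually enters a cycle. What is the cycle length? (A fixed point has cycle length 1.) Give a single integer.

Answer: 2

Derivation:
Step 0: 00001
Step 1: G0=(0+1>=1)=1 G1=NOT G1=NOT 0=1 G2=G3=0 G3=G0&G1=0&0=0 G4=(0+0>=2)=0 -> 11000
Step 2: G0=(1+0>=1)=1 G1=NOT G1=NOT 1=0 G2=G3=0 G3=G0&G1=1&1=1 G4=(0+1>=2)=0 -> 10010
Step 3: G0=(1+0>=1)=1 G1=NOT G1=NOT 0=1 G2=G3=1 G3=G0&G1=1&0=0 G4=(0+1>=2)=0 -> 11100
Step 4: G0=(1+0>=1)=1 G1=NOT G1=NOT 1=0 G2=G3=0 G3=G0&G1=1&1=1 G4=(1+1>=2)=1 -> 10011
Step 5: G0=(1+1>=1)=1 G1=NOT G1=NOT 0=1 G2=G3=1 G3=G0&G1=1&0=0 G4=(0+1>=2)=0 -> 11100
State from step 5 equals state from step 3 -> cycle length 2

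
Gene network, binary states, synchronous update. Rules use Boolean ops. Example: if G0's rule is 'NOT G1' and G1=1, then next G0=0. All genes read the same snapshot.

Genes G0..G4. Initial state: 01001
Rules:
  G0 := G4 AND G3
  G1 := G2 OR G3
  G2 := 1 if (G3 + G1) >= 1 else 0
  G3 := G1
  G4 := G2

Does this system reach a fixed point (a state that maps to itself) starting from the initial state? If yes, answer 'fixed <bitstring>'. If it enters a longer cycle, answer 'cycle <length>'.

Step 0: 01001
Step 1: G0=G4&G3=1&0=0 G1=G2|G3=0|0=0 G2=(0+1>=1)=1 G3=G1=1 G4=G2=0 -> 00110
Step 2: G0=G4&G3=0&1=0 G1=G2|G3=1|1=1 G2=(1+0>=1)=1 G3=G1=0 G4=G2=1 -> 01101
Step 3: G0=G4&G3=1&0=0 G1=G2|G3=1|0=1 G2=(0+1>=1)=1 G3=G1=1 G4=G2=1 -> 01111
Step 4: G0=G4&G3=1&1=1 G1=G2|G3=1|1=1 G2=(1+1>=1)=1 G3=G1=1 G4=G2=1 -> 11111
Step 5: G0=G4&G3=1&1=1 G1=G2|G3=1|1=1 G2=(1+1>=1)=1 G3=G1=1 G4=G2=1 -> 11111
Fixed point reached at step 4: 11111

Answer: fixed 11111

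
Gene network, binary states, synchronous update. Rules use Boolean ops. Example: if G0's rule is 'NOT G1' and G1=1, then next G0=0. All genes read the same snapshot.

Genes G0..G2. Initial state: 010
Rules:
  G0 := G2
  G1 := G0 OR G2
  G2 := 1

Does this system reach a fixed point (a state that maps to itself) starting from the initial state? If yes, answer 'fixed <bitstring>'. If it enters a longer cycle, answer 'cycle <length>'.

Answer: fixed 111

Derivation:
Step 0: 010
Step 1: G0=G2=0 G1=G0|G2=0|0=0 G2=1(const) -> 001
Step 2: G0=G2=1 G1=G0|G2=0|1=1 G2=1(const) -> 111
Step 3: G0=G2=1 G1=G0|G2=1|1=1 G2=1(const) -> 111
Fixed point reached at step 2: 111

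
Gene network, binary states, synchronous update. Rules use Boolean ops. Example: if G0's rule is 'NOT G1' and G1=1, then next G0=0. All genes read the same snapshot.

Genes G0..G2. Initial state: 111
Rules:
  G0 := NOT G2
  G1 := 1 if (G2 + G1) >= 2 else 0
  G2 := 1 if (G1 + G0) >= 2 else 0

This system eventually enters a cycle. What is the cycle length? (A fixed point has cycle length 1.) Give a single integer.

Answer: 1

Derivation:
Step 0: 111
Step 1: G0=NOT G2=NOT 1=0 G1=(1+1>=2)=1 G2=(1+1>=2)=1 -> 011
Step 2: G0=NOT G2=NOT 1=0 G1=(1+1>=2)=1 G2=(1+0>=2)=0 -> 010
Step 3: G0=NOT G2=NOT 0=1 G1=(0+1>=2)=0 G2=(1+0>=2)=0 -> 100
Step 4: G0=NOT G2=NOT 0=1 G1=(0+0>=2)=0 G2=(0+1>=2)=0 -> 100
State from step 4 equals state from step 3 -> cycle length 1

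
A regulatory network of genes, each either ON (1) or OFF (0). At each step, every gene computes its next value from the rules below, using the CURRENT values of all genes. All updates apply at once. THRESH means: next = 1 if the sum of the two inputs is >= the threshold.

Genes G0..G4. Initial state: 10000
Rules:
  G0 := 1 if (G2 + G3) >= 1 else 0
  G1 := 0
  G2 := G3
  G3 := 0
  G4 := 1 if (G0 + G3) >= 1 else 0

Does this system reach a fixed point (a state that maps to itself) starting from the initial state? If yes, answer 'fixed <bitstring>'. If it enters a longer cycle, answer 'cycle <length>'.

Step 0: 10000
Step 1: G0=(0+0>=1)=0 G1=0(const) G2=G3=0 G3=0(const) G4=(1+0>=1)=1 -> 00001
Step 2: G0=(0+0>=1)=0 G1=0(const) G2=G3=0 G3=0(const) G4=(0+0>=1)=0 -> 00000
Step 3: G0=(0+0>=1)=0 G1=0(const) G2=G3=0 G3=0(const) G4=(0+0>=1)=0 -> 00000
Fixed point reached at step 2: 00000

Answer: fixed 00000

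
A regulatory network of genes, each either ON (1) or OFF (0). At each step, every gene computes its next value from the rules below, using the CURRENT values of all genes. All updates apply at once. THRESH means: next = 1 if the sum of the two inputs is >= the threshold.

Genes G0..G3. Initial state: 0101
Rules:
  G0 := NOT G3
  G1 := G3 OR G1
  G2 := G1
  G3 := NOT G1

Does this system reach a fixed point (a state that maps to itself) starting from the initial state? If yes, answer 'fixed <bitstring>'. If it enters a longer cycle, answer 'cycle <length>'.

Step 0: 0101
Step 1: G0=NOT G3=NOT 1=0 G1=G3|G1=1|1=1 G2=G1=1 G3=NOT G1=NOT 1=0 -> 0110
Step 2: G0=NOT G3=NOT 0=1 G1=G3|G1=0|1=1 G2=G1=1 G3=NOT G1=NOT 1=0 -> 1110
Step 3: G0=NOT G3=NOT 0=1 G1=G3|G1=0|1=1 G2=G1=1 G3=NOT G1=NOT 1=0 -> 1110
Fixed point reached at step 2: 1110

Answer: fixed 1110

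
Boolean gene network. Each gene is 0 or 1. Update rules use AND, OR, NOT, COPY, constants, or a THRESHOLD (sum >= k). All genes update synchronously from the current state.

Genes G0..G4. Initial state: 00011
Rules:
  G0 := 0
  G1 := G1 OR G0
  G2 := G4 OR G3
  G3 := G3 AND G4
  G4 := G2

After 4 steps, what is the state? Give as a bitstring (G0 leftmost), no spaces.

Step 1: G0=0(const) G1=G1|G0=0|0=0 G2=G4|G3=1|1=1 G3=G3&G4=1&1=1 G4=G2=0 -> 00110
Step 2: G0=0(const) G1=G1|G0=0|0=0 G2=G4|G3=0|1=1 G3=G3&G4=1&0=0 G4=G2=1 -> 00101
Step 3: G0=0(const) G1=G1|G0=0|0=0 G2=G4|G3=1|0=1 G3=G3&G4=0&1=0 G4=G2=1 -> 00101
Step 4: G0=0(const) G1=G1|G0=0|0=0 G2=G4|G3=1|0=1 G3=G3&G4=0&1=0 G4=G2=1 -> 00101

00101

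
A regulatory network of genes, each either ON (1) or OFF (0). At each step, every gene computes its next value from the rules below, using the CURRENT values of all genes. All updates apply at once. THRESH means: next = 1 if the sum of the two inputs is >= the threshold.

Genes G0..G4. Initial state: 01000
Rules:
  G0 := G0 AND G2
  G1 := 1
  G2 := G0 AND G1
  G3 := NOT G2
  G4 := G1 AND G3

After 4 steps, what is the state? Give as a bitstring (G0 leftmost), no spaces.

Step 1: G0=G0&G2=0&0=0 G1=1(const) G2=G0&G1=0&1=0 G3=NOT G2=NOT 0=1 G4=G1&G3=1&0=0 -> 01010
Step 2: G0=G0&G2=0&0=0 G1=1(const) G2=G0&G1=0&1=0 G3=NOT G2=NOT 0=1 G4=G1&G3=1&1=1 -> 01011
Step 3: G0=G0&G2=0&0=0 G1=1(const) G2=G0&G1=0&1=0 G3=NOT G2=NOT 0=1 G4=G1&G3=1&1=1 -> 01011
Step 4: G0=G0&G2=0&0=0 G1=1(const) G2=G0&G1=0&1=0 G3=NOT G2=NOT 0=1 G4=G1&G3=1&1=1 -> 01011

01011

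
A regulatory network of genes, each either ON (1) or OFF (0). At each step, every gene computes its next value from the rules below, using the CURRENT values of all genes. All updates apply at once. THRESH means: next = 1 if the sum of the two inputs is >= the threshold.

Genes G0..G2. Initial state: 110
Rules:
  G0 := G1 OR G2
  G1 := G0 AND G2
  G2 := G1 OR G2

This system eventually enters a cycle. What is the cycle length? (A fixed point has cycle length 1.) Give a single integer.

Answer: 1

Derivation:
Step 0: 110
Step 1: G0=G1|G2=1|0=1 G1=G0&G2=1&0=0 G2=G1|G2=1|0=1 -> 101
Step 2: G0=G1|G2=0|1=1 G1=G0&G2=1&1=1 G2=G1|G2=0|1=1 -> 111
Step 3: G0=G1|G2=1|1=1 G1=G0&G2=1&1=1 G2=G1|G2=1|1=1 -> 111
State from step 3 equals state from step 2 -> cycle length 1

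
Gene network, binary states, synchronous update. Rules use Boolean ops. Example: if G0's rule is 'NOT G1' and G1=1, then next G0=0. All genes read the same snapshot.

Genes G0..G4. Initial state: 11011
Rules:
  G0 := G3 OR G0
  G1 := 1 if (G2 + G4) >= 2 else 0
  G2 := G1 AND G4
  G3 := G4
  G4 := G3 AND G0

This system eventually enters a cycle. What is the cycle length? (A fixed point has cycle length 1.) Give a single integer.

Answer: 2

Derivation:
Step 0: 11011
Step 1: G0=G3|G0=1|1=1 G1=(0+1>=2)=0 G2=G1&G4=1&1=1 G3=G4=1 G4=G3&G0=1&1=1 -> 10111
Step 2: G0=G3|G0=1|1=1 G1=(1+1>=2)=1 G2=G1&G4=0&1=0 G3=G4=1 G4=G3&G0=1&1=1 -> 11011
State from step 2 equals state from step 0 -> cycle length 2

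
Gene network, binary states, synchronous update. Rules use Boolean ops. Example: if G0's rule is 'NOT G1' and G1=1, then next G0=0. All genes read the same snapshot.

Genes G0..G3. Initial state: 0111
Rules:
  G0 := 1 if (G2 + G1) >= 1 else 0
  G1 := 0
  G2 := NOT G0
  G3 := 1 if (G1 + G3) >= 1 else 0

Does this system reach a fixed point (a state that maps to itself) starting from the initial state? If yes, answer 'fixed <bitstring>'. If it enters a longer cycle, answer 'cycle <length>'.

Answer: cycle 4

Derivation:
Step 0: 0111
Step 1: G0=(1+1>=1)=1 G1=0(const) G2=NOT G0=NOT 0=1 G3=(1+1>=1)=1 -> 1011
Step 2: G0=(1+0>=1)=1 G1=0(const) G2=NOT G0=NOT 1=0 G3=(0+1>=1)=1 -> 1001
Step 3: G0=(0+0>=1)=0 G1=0(const) G2=NOT G0=NOT 1=0 G3=(0+1>=1)=1 -> 0001
Step 4: G0=(0+0>=1)=0 G1=0(const) G2=NOT G0=NOT 0=1 G3=(0+1>=1)=1 -> 0011
Step 5: G0=(1+0>=1)=1 G1=0(const) G2=NOT G0=NOT 0=1 G3=(0+1>=1)=1 -> 1011
Cycle of length 4 starting at step 1 -> no fixed point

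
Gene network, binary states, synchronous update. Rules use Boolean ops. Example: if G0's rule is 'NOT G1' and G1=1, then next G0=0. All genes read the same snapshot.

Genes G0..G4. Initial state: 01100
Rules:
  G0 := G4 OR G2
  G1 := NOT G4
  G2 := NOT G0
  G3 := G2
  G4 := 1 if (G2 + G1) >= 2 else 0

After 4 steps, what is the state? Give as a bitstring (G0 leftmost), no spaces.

Step 1: G0=G4|G2=0|1=1 G1=NOT G4=NOT 0=1 G2=NOT G0=NOT 0=1 G3=G2=1 G4=(1+1>=2)=1 -> 11111
Step 2: G0=G4|G2=1|1=1 G1=NOT G4=NOT 1=0 G2=NOT G0=NOT 1=0 G3=G2=1 G4=(1+1>=2)=1 -> 10011
Step 3: G0=G4|G2=1|0=1 G1=NOT G4=NOT 1=0 G2=NOT G0=NOT 1=0 G3=G2=0 G4=(0+0>=2)=0 -> 10000
Step 4: G0=G4|G2=0|0=0 G1=NOT G4=NOT 0=1 G2=NOT G0=NOT 1=0 G3=G2=0 G4=(0+0>=2)=0 -> 01000

01000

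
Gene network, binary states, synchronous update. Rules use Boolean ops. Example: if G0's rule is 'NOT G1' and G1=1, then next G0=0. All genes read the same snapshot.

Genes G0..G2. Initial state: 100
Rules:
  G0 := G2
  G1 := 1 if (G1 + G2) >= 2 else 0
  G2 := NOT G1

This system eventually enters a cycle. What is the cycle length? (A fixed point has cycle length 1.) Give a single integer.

Answer: 1

Derivation:
Step 0: 100
Step 1: G0=G2=0 G1=(0+0>=2)=0 G2=NOT G1=NOT 0=1 -> 001
Step 2: G0=G2=1 G1=(0+1>=2)=0 G2=NOT G1=NOT 0=1 -> 101
Step 3: G0=G2=1 G1=(0+1>=2)=0 G2=NOT G1=NOT 0=1 -> 101
State from step 3 equals state from step 2 -> cycle length 1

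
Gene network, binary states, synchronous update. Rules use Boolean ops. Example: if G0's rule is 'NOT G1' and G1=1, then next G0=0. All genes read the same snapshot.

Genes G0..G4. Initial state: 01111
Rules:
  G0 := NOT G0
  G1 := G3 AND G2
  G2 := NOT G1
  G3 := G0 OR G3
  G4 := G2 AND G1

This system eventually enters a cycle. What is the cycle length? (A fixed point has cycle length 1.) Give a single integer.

Step 0: 01111
Step 1: G0=NOT G0=NOT 0=1 G1=G3&G2=1&1=1 G2=NOT G1=NOT 1=0 G3=G0|G3=0|1=1 G4=G2&G1=1&1=1 -> 11011
Step 2: G0=NOT G0=NOT 1=0 G1=G3&G2=1&0=0 G2=NOT G1=NOT 1=0 G3=G0|G3=1|1=1 G4=G2&G1=0&1=0 -> 00010
Step 3: G0=NOT G0=NOT 0=1 G1=G3&G2=1&0=0 G2=NOT G1=NOT 0=1 G3=G0|G3=0|1=1 G4=G2&G1=0&0=0 -> 10110
Step 4: G0=NOT G0=NOT 1=0 G1=G3&G2=1&1=1 G2=NOT G1=NOT 0=1 G3=G0|G3=1|1=1 G4=G2&G1=1&0=0 -> 01110
Step 5: G0=NOT G0=NOT 0=1 G1=G3&G2=1&1=1 G2=NOT G1=NOT 1=0 G3=G0|G3=0|1=1 G4=G2&G1=1&1=1 -> 11011
State from step 5 equals state from step 1 -> cycle length 4

Answer: 4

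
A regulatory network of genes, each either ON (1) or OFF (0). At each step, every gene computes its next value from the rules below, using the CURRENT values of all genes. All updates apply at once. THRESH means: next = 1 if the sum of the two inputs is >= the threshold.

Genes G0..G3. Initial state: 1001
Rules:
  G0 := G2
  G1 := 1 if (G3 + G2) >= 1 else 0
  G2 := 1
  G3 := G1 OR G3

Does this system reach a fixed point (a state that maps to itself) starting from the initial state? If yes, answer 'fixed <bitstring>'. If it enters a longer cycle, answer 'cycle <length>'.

Answer: fixed 1111

Derivation:
Step 0: 1001
Step 1: G0=G2=0 G1=(1+0>=1)=1 G2=1(const) G3=G1|G3=0|1=1 -> 0111
Step 2: G0=G2=1 G1=(1+1>=1)=1 G2=1(const) G3=G1|G3=1|1=1 -> 1111
Step 3: G0=G2=1 G1=(1+1>=1)=1 G2=1(const) G3=G1|G3=1|1=1 -> 1111
Fixed point reached at step 2: 1111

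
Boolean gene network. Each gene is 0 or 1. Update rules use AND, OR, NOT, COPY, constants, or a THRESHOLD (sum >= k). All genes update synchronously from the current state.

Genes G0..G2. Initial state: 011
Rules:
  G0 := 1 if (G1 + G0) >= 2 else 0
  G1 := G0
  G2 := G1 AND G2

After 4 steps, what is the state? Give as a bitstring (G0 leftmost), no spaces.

Step 1: G0=(1+0>=2)=0 G1=G0=0 G2=G1&G2=1&1=1 -> 001
Step 2: G0=(0+0>=2)=0 G1=G0=0 G2=G1&G2=0&1=0 -> 000
Step 3: G0=(0+0>=2)=0 G1=G0=0 G2=G1&G2=0&0=0 -> 000
Step 4: G0=(0+0>=2)=0 G1=G0=0 G2=G1&G2=0&0=0 -> 000

000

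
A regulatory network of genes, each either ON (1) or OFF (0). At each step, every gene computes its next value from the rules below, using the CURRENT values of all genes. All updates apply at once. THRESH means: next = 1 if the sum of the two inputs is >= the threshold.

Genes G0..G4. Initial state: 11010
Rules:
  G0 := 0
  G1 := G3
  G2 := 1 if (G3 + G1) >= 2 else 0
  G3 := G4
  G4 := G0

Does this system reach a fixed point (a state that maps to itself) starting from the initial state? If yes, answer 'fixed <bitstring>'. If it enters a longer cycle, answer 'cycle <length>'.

Answer: fixed 00000

Derivation:
Step 0: 11010
Step 1: G0=0(const) G1=G3=1 G2=(1+1>=2)=1 G3=G4=0 G4=G0=1 -> 01101
Step 2: G0=0(const) G1=G3=0 G2=(0+1>=2)=0 G3=G4=1 G4=G0=0 -> 00010
Step 3: G0=0(const) G1=G3=1 G2=(1+0>=2)=0 G3=G4=0 G4=G0=0 -> 01000
Step 4: G0=0(const) G1=G3=0 G2=(0+1>=2)=0 G3=G4=0 G4=G0=0 -> 00000
Step 5: G0=0(const) G1=G3=0 G2=(0+0>=2)=0 G3=G4=0 G4=G0=0 -> 00000
Fixed point reached at step 4: 00000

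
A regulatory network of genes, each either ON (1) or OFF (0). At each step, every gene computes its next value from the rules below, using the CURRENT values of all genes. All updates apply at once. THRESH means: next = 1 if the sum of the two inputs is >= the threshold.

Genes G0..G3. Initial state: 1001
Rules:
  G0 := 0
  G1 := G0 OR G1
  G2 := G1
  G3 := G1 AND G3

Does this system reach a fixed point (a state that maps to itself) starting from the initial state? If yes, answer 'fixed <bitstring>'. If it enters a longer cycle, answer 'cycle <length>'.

Step 0: 1001
Step 1: G0=0(const) G1=G0|G1=1|0=1 G2=G1=0 G3=G1&G3=0&1=0 -> 0100
Step 2: G0=0(const) G1=G0|G1=0|1=1 G2=G1=1 G3=G1&G3=1&0=0 -> 0110
Step 3: G0=0(const) G1=G0|G1=0|1=1 G2=G1=1 G3=G1&G3=1&0=0 -> 0110
Fixed point reached at step 2: 0110

Answer: fixed 0110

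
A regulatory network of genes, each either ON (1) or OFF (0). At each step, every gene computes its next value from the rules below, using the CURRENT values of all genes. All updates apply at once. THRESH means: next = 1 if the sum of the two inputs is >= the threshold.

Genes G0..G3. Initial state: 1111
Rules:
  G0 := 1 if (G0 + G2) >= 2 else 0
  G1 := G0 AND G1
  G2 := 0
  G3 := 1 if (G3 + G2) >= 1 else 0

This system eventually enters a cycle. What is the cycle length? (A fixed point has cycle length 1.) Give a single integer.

Step 0: 1111
Step 1: G0=(1+1>=2)=1 G1=G0&G1=1&1=1 G2=0(const) G3=(1+1>=1)=1 -> 1101
Step 2: G0=(1+0>=2)=0 G1=G0&G1=1&1=1 G2=0(const) G3=(1+0>=1)=1 -> 0101
Step 3: G0=(0+0>=2)=0 G1=G0&G1=0&1=0 G2=0(const) G3=(1+0>=1)=1 -> 0001
Step 4: G0=(0+0>=2)=0 G1=G0&G1=0&0=0 G2=0(const) G3=(1+0>=1)=1 -> 0001
State from step 4 equals state from step 3 -> cycle length 1

Answer: 1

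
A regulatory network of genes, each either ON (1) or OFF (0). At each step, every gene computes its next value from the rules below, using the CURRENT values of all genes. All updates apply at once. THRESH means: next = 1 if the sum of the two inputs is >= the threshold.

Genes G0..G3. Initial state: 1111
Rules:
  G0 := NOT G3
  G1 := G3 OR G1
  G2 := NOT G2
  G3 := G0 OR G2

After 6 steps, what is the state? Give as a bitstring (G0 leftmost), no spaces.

Step 1: G0=NOT G3=NOT 1=0 G1=G3|G1=1|1=1 G2=NOT G2=NOT 1=0 G3=G0|G2=1|1=1 -> 0101
Step 2: G0=NOT G3=NOT 1=0 G1=G3|G1=1|1=1 G2=NOT G2=NOT 0=1 G3=G0|G2=0|0=0 -> 0110
Step 3: G0=NOT G3=NOT 0=1 G1=G3|G1=0|1=1 G2=NOT G2=NOT 1=0 G3=G0|G2=0|1=1 -> 1101
Step 4: G0=NOT G3=NOT 1=0 G1=G3|G1=1|1=1 G2=NOT G2=NOT 0=1 G3=G0|G2=1|0=1 -> 0111
Step 5: G0=NOT G3=NOT 1=0 G1=G3|G1=1|1=1 G2=NOT G2=NOT 1=0 G3=G0|G2=0|1=1 -> 0101
Step 6: G0=NOT G3=NOT 1=0 G1=G3|G1=1|1=1 G2=NOT G2=NOT 0=1 G3=G0|G2=0|0=0 -> 0110

0110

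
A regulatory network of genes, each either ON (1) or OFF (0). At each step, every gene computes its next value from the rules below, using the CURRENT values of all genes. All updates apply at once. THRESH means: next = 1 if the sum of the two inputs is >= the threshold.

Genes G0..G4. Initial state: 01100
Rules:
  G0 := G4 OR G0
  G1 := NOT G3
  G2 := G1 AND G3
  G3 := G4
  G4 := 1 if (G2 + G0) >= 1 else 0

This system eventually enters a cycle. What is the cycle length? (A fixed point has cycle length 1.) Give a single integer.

Answer: 1

Derivation:
Step 0: 01100
Step 1: G0=G4|G0=0|0=0 G1=NOT G3=NOT 0=1 G2=G1&G3=1&0=0 G3=G4=0 G4=(1+0>=1)=1 -> 01001
Step 2: G0=G4|G0=1|0=1 G1=NOT G3=NOT 0=1 G2=G1&G3=1&0=0 G3=G4=1 G4=(0+0>=1)=0 -> 11010
Step 3: G0=G4|G0=0|1=1 G1=NOT G3=NOT 1=0 G2=G1&G3=1&1=1 G3=G4=0 G4=(0+1>=1)=1 -> 10101
Step 4: G0=G4|G0=1|1=1 G1=NOT G3=NOT 0=1 G2=G1&G3=0&0=0 G3=G4=1 G4=(1+1>=1)=1 -> 11011
Step 5: G0=G4|G0=1|1=1 G1=NOT G3=NOT 1=0 G2=G1&G3=1&1=1 G3=G4=1 G4=(0+1>=1)=1 -> 10111
Step 6: G0=G4|G0=1|1=1 G1=NOT G3=NOT 1=0 G2=G1&G3=0&1=0 G3=G4=1 G4=(1+1>=1)=1 -> 10011
Step 7: G0=G4|G0=1|1=1 G1=NOT G3=NOT 1=0 G2=G1&G3=0&1=0 G3=G4=1 G4=(0+1>=1)=1 -> 10011
State from step 7 equals state from step 6 -> cycle length 1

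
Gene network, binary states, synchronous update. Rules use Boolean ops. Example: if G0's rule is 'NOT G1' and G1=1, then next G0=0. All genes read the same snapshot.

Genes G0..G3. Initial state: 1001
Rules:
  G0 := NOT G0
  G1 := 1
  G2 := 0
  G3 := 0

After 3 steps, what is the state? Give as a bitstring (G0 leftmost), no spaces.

Step 1: G0=NOT G0=NOT 1=0 G1=1(const) G2=0(const) G3=0(const) -> 0100
Step 2: G0=NOT G0=NOT 0=1 G1=1(const) G2=0(const) G3=0(const) -> 1100
Step 3: G0=NOT G0=NOT 1=0 G1=1(const) G2=0(const) G3=0(const) -> 0100

0100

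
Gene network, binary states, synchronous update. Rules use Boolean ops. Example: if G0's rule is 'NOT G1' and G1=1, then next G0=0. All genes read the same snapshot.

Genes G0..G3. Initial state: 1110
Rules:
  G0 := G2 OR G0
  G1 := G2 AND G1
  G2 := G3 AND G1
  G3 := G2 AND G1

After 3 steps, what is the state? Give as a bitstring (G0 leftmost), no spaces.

Step 1: G0=G2|G0=1|1=1 G1=G2&G1=1&1=1 G2=G3&G1=0&1=0 G3=G2&G1=1&1=1 -> 1101
Step 2: G0=G2|G0=0|1=1 G1=G2&G1=0&1=0 G2=G3&G1=1&1=1 G3=G2&G1=0&1=0 -> 1010
Step 3: G0=G2|G0=1|1=1 G1=G2&G1=1&0=0 G2=G3&G1=0&0=0 G3=G2&G1=1&0=0 -> 1000

1000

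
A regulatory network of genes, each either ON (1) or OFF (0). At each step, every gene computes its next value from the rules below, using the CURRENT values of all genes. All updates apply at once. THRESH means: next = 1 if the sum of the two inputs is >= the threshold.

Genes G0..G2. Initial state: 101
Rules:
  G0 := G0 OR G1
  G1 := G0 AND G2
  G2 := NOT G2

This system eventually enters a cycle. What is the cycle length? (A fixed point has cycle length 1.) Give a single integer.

Answer: 2

Derivation:
Step 0: 101
Step 1: G0=G0|G1=1|0=1 G1=G0&G2=1&1=1 G2=NOT G2=NOT 1=0 -> 110
Step 2: G0=G0|G1=1|1=1 G1=G0&G2=1&0=0 G2=NOT G2=NOT 0=1 -> 101
State from step 2 equals state from step 0 -> cycle length 2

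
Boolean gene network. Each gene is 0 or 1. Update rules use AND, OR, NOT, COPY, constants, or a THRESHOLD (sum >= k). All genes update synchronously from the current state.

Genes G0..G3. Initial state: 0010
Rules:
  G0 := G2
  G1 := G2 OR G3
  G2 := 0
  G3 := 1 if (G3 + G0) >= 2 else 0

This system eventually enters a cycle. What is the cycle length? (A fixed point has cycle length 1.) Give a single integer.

Answer: 1

Derivation:
Step 0: 0010
Step 1: G0=G2=1 G1=G2|G3=1|0=1 G2=0(const) G3=(0+0>=2)=0 -> 1100
Step 2: G0=G2=0 G1=G2|G3=0|0=0 G2=0(const) G3=(0+1>=2)=0 -> 0000
Step 3: G0=G2=0 G1=G2|G3=0|0=0 G2=0(const) G3=(0+0>=2)=0 -> 0000
State from step 3 equals state from step 2 -> cycle length 1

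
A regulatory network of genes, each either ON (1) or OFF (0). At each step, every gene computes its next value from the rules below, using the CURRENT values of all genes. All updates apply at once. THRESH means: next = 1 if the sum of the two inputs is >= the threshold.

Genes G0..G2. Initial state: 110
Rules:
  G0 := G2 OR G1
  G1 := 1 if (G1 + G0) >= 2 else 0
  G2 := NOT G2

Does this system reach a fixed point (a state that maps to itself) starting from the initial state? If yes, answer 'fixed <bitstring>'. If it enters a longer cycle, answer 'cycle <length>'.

Step 0: 110
Step 1: G0=G2|G1=0|1=1 G1=(1+1>=2)=1 G2=NOT G2=NOT 0=1 -> 111
Step 2: G0=G2|G1=1|1=1 G1=(1+1>=2)=1 G2=NOT G2=NOT 1=0 -> 110
Cycle of length 2 starting at step 0 -> no fixed point

Answer: cycle 2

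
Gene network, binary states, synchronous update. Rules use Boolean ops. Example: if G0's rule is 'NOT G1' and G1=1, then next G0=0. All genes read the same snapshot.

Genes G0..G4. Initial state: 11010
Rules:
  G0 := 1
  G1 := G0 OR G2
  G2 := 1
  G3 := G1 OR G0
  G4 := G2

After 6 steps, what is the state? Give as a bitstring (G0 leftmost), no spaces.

Step 1: G0=1(const) G1=G0|G2=1|0=1 G2=1(const) G3=G1|G0=1|1=1 G4=G2=0 -> 11110
Step 2: G0=1(const) G1=G0|G2=1|1=1 G2=1(const) G3=G1|G0=1|1=1 G4=G2=1 -> 11111
Step 3: G0=1(const) G1=G0|G2=1|1=1 G2=1(const) G3=G1|G0=1|1=1 G4=G2=1 -> 11111
Step 4: G0=1(const) G1=G0|G2=1|1=1 G2=1(const) G3=G1|G0=1|1=1 G4=G2=1 -> 11111
Step 5: G0=1(const) G1=G0|G2=1|1=1 G2=1(const) G3=G1|G0=1|1=1 G4=G2=1 -> 11111
Step 6: G0=1(const) G1=G0|G2=1|1=1 G2=1(const) G3=G1|G0=1|1=1 G4=G2=1 -> 11111

11111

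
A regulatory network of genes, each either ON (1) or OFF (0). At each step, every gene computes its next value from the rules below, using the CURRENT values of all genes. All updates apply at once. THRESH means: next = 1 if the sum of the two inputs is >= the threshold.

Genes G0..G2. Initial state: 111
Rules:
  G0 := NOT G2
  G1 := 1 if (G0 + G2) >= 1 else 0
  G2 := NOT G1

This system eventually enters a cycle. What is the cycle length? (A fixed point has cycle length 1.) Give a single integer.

Step 0: 111
Step 1: G0=NOT G2=NOT 1=0 G1=(1+1>=1)=1 G2=NOT G1=NOT 1=0 -> 010
Step 2: G0=NOT G2=NOT 0=1 G1=(0+0>=1)=0 G2=NOT G1=NOT 1=0 -> 100
Step 3: G0=NOT G2=NOT 0=1 G1=(1+0>=1)=1 G2=NOT G1=NOT 0=1 -> 111
State from step 3 equals state from step 0 -> cycle length 3

Answer: 3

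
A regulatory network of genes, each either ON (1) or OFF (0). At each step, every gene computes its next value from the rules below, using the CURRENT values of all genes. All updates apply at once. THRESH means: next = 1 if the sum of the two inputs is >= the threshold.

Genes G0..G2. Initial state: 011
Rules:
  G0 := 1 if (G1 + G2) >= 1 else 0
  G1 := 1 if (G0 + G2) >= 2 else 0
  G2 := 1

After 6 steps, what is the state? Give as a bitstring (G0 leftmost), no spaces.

Step 1: G0=(1+1>=1)=1 G1=(0+1>=2)=0 G2=1(const) -> 101
Step 2: G0=(0+1>=1)=1 G1=(1+1>=2)=1 G2=1(const) -> 111
Step 3: G0=(1+1>=1)=1 G1=(1+1>=2)=1 G2=1(const) -> 111
Step 4: G0=(1+1>=1)=1 G1=(1+1>=2)=1 G2=1(const) -> 111
Step 5: G0=(1+1>=1)=1 G1=(1+1>=2)=1 G2=1(const) -> 111
Step 6: G0=(1+1>=1)=1 G1=(1+1>=2)=1 G2=1(const) -> 111

111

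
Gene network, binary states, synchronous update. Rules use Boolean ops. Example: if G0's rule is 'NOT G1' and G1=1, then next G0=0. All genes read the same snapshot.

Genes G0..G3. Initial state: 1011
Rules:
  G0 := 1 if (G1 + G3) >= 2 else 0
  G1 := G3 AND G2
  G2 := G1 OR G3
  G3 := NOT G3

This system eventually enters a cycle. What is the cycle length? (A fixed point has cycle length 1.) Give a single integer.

Answer: 2

Derivation:
Step 0: 1011
Step 1: G0=(0+1>=2)=0 G1=G3&G2=1&1=1 G2=G1|G3=0|1=1 G3=NOT G3=NOT 1=0 -> 0110
Step 2: G0=(1+0>=2)=0 G1=G3&G2=0&1=0 G2=G1|G3=1|0=1 G3=NOT G3=NOT 0=1 -> 0011
Step 3: G0=(0+1>=2)=0 G1=G3&G2=1&1=1 G2=G1|G3=0|1=1 G3=NOT G3=NOT 1=0 -> 0110
State from step 3 equals state from step 1 -> cycle length 2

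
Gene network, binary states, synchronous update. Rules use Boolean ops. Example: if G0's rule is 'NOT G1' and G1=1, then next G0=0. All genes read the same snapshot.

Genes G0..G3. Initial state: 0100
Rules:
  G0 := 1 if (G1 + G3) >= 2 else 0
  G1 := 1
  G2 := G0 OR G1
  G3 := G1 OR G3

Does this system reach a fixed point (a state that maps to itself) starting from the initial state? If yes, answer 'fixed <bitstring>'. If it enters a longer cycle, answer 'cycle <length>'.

Answer: fixed 1111

Derivation:
Step 0: 0100
Step 1: G0=(1+0>=2)=0 G1=1(const) G2=G0|G1=0|1=1 G3=G1|G3=1|0=1 -> 0111
Step 2: G0=(1+1>=2)=1 G1=1(const) G2=G0|G1=0|1=1 G3=G1|G3=1|1=1 -> 1111
Step 3: G0=(1+1>=2)=1 G1=1(const) G2=G0|G1=1|1=1 G3=G1|G3=1|1=1 -> 1111
Fixed point reached at step 2: 1111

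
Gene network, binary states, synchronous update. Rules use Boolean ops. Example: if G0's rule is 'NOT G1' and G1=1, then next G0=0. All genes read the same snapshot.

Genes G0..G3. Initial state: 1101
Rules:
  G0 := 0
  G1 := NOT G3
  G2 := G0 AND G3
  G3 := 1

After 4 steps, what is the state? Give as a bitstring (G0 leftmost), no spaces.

Step 1: G0=0(const) G1=NOT G3=NOT 1=0 G2=G0&G3=1&1=1 G3=1(const) -> 0011
Step 2: G0=0(const) G1=NOT G3=NOT 1=0 G2=G0&G3=0&1=0 G3=1(const) -> 0001
Step 3: G0=0(const) G1=NOT G3=NOT 1=0 G2=G0&G3=0&1=0 G3=1(const) -> 0001
Step 4: G0=0(const) G1=NOT G3=NOT 1=0 G2=G0&G3=0&1=0 G3=1(const) -> 0001

0001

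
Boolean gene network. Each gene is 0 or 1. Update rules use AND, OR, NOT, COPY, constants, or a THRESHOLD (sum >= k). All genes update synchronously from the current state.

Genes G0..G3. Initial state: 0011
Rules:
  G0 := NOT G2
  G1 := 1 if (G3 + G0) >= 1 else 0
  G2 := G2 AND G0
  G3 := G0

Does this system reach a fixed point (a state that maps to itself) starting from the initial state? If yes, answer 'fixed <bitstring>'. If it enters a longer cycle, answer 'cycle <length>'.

Step 0: 0011
Step 1: G0=NOT G2=NOT 1=0 G1=(1+0>=1)=1 G2=G2&G0=1&0=0 G3=G0=0 -> 0100
Step 2: G0=NOT G2=NOT 0=1 G1=(0+0>=1)=0 G2=G2&G0=0&0=0 G3=G0=0 -> 1000
Step 3: G0=NOT G2=NOT 0=1 G1=(0+1>=1)=1 G2=G2&G0=0&1=0 G3=G0=1 -> 1101
Step 4: G0=NOT G2=NOT 0=1 G1=(1+1>=1)=1 G2=G2&G0=0&1=0 G3=G0=1 -> 1101
Fixed point reached at step 3: 1101

Answer: fixed 1101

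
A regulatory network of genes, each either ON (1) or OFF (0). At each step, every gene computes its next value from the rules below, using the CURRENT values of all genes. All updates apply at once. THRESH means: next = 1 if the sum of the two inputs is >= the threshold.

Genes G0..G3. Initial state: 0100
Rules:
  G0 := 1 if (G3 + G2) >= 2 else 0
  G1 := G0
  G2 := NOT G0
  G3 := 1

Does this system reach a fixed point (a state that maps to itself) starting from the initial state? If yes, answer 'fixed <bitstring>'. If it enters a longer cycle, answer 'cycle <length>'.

Step 0: 0100
Step 1: G0=(0+0>=2)=0 G1=G0=0 G2=NOT G0=NOT 0=1 G3=1(const) -> 0011
Step 2: G0=(1+1>=2)=1 G1=G0=0 G2=NOT G0=NOT 0=1 G3=1(const) -> 1011
Step 3: G0=(1+1>=2)=1 G1=G0=1 G2=NOT G0=NOT 1=0 G3=1(const) -> 1101
Step 4: G0=(1+0>=2)=0 G1=G0=1 G2=NOT G0=NOT 1=0 G3=1(const) -> 0101
Step 5: G0=(1+0>=2)=0 G1=G0=0 G2=NOT G0=NOT 0=1 G3=1(const) -> 0011
Cycle of length 4 starting at step 1 -> no fixed point

Answer: cycle 4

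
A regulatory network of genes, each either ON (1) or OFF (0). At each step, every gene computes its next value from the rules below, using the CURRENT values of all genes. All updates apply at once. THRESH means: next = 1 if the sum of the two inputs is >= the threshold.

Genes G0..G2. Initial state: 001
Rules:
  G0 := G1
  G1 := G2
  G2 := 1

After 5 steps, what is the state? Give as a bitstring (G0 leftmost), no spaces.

Step 1: G0=G1=0 G1=G2=1 G2=1(const) -> 011
Step 2: G0=G1=1 G1=G2=1 G2=1(const) -> 111
Step 3: G0=G1=1 G1=G2=1 G2=1(const) -> 111
Step 4: G0=G1=1 G1=G2=1 G2=1(const) -> 111
Step 5: G0=G1=1 G1=G2=1 G2=1(const) -> 111

111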